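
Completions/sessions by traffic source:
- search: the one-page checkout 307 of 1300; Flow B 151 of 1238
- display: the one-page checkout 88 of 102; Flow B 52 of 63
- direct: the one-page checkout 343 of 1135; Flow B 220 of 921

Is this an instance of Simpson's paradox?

Search: the one-page checkout 307/1300 = 23.6%, Flow B 151/1238 = 12.2% → the one-page checkout
Display: the one-page checkout 88/102 = 86.3%, Flow B 52/63 = 82.5% → the one-page checkout
Direct: the one-page checkout 343/1135 = 30.2%, Flow B 220/921 = 23.9% → the one-page checkout
Overall: the one-page checkout 738/2537 = 29.1%, Flow B 423/2222 = 19.0% → the one-page checkout
The one-page checkout wins overall and in every traffic group — no reversal.

No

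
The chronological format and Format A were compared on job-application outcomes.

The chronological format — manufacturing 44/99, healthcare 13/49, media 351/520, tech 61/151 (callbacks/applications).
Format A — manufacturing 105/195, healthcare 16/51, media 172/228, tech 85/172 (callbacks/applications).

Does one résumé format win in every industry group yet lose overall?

No

Manufacturing: the chronological format 44/99 = 44.4%, Format A 105/195 = 53.8% → Format A
Healthcare: the chronological format 13/49 = 26.5%, Format A 16/51 = 31.4% → Format A
Media: the chronological format 351/520 = 67.5%, Format A 172/228 = 75.4% → Format A
Tech: the chronological format 61/151 = 40.4%, Format A 85/172 = 49.4% → Format A
Overall: the chronological format 469/819 = 57.3%, Format A 378/646 = 58.5% → Format A
Format A wins overall and in every industry group — no reversal.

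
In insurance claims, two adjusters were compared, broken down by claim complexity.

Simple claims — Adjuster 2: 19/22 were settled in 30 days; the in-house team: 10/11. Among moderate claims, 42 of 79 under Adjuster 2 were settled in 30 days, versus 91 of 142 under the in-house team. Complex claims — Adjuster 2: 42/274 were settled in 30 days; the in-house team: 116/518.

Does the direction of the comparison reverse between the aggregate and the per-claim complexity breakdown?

Simple: Adjuster 2 19/22 = 86.4%, the in-house team 10/11 = 90.9% → the in-house team
Moderate: Adjuster 2 42/79 = 53.2%, the in-house team 91/142 = 64.1% → the in-house team
Complex: Adjuster 2 42/274 = 15.3%, the in-house team 116/518 = 22.4% → the in-house team
Overall: Adjuster 2 103/375 = 27.5%, the in-house team 217/671 = 32.3% → the in-house team
The in-house team wins overall and in every claim group — no reversal.

No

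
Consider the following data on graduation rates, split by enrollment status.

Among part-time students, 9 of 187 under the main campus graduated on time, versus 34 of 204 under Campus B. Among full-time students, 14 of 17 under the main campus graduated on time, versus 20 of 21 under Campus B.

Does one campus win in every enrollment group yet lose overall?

Part-time: the main campus 9/187 = 4.8%, Campus B 34/204 = 16.7% → Campus B
Full-time: the main campus 14/17 = 82.4%, Campus B 20/21 = 95.2% → Campus B
Overall: the main campus 23/204 = 11.3%, Campus B 54/225 = 24.0% → Campus B
Campus B wins overall and in every enrollment group — no reversal.

No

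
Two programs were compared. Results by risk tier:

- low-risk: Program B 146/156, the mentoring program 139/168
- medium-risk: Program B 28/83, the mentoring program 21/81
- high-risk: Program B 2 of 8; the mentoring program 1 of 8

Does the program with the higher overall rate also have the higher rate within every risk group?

Low-risk: Program B 146/156 = 93.6%, the mentoring program 139/168 = 82.7% → Program B
Medium-risk: Program B 28/83 = 33.7%, the mentoring program 21/81 = 25.9% → Program B
High-risk: Program B 2/8 = 25.0%, the mentoring program 1/8 = 12.5% → Program B
Overall: Program B 176/247 = 71.3%, the mentoring program 161/257 = 62.6% → Program B
Program B wins overall and in every risk group — no reversal.

Yes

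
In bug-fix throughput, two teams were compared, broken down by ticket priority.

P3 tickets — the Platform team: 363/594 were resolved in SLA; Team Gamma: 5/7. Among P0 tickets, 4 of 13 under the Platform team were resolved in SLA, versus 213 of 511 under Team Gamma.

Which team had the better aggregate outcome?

P3: the Platform team 363/594 = 61.1%, Team Gamma 5/7 = 71.4% → Team Gamma
P0: the Platform team 4/13 = 30.8%, Team Gamma 213/511 = 41.7% → Team Gamma
Overall: the Platform team 367/607 = 60.5%, Team Gamma 218/518 = 42.1% → the Platform team
(Team Gamma wins every ticket group but the Platform team wins overall — Team Gamma's tickets skew toward the low-rate P0 group.)

the Platform team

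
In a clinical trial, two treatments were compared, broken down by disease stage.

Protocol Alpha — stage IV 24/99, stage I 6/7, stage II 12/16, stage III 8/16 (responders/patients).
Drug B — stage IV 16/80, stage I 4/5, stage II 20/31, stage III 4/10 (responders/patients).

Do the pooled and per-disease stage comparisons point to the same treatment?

Yes

Stage IV: Protocol Alpha 24/99 = 24.2%, Drug B 16/80 = 20.0% → Protocol Alpha
Stage I: Protocol Alpha 6/7 = 85.7%, Drug B 4/5 = 80.0% → Protocol Alpha
Stage II: Protocol Alpha 12/16 = 75.0%, Drug B 20/31 = 64.5% → Protocol Alpha
Stage III: Protocol Alpha 8/16 = 50.0%, Drug B 4/10 = 40.0% → Protocol Alpha
Overall: Protocol Alpha 50/138 = 36.2%, Drug B 44/126 = 34.9% → Protocol Alpha
Protocol Alpha wins overall and in every disease group — no reversal.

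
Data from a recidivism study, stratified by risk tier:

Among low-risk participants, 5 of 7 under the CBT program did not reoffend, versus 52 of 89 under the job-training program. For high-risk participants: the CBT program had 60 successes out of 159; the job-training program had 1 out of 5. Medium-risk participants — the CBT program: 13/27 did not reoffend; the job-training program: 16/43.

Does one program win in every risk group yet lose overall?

Low-risk: the CBT program 5/7 = 71.4%, the job-training program 52/89 = 58.4% → the CBT program
High-risk: the CBT program 60/159 = 37.7%, the job-training program 1/5 = 20.0% → the CBT program
Medium-risk: the CBT program 13/27 = 48.1%, the job-training program 16/43 = 37.2% → the CBT program
Overall: the CBT program 78/193 = 40.4%, the job-training program 69/137 = 50.4% → the job-training program
The CBT program wins each risk group but the job-training program wins overall — the comparison reverses. The CBT program's participants skew toward high-risk, which has a lower base rate.

Yes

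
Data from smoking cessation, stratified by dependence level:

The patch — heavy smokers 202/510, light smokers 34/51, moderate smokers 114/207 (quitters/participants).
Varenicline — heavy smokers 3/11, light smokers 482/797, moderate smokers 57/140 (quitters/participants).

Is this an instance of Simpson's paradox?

Yes

Heavy smokers: the patch 202/510 = 39.6%, varenicline 3/11 = 27.3% → the patch
Light smokers: the patch 34/51 = 66.7%, varenicline 482/797 = 60.5% → the patch
Moderate smokers: the patch 114/207 = 55.1%, varenicline 57/140 = 40.7% → the patch
Overall: the patch 350/768 = 45.6%, varenicline 542/948 = 57.2% → varenicline
The patch wins each dependence group but varenicline wins overall — the comparison reverses. The patch's participants skew toward heavy smokers, which has a lower base rate.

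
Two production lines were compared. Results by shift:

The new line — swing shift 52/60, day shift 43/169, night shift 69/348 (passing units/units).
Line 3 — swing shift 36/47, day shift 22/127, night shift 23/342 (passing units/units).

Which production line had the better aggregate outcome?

Swing shift: the new line 52/60 = 86.7%, Line 3 36/47 = 76.6% → the new line
Day shift: the new line 43/169 = 25.4%, Line 3 22/127 = 17.3% → the new line
Night shift: the new line 69/348 = 19.8%, Line 3 23/342 = 6.7% → the new line
Overall: the new line 164/577 = 28.4%, Line 3 81/516 = 15.7% → the new line

the new line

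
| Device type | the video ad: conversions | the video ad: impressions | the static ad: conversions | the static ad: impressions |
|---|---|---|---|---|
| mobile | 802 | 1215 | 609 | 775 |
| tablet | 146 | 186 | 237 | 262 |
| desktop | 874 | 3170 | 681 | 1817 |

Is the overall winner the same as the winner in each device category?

Mobile: the video ad 802/1215 = 66.0%, the static ad 609/775 = 78.6% → the static ad
Tablet: the video ad 146/186 = 78.5%, the static ad 237/262 = 90.5% → the static ad
Desktop: the video ad 874/3170 = 27.6%, the static ad 681/1817 = 37.5% → the static ad
Overall: the video ad 1822/4571 = 39.9%, the static ad 1527/2854 = 53.5% → the static ad
The static ad wins overall and in every device group — no reversal.

Yes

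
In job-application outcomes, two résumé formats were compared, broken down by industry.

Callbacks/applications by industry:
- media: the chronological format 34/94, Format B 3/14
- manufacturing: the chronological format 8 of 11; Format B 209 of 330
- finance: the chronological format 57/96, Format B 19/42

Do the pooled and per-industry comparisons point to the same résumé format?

Media: the chronological format 34/94 = 36.2%, Format B 3/14 = 21.4% → the chronological format
Manufacturing: the chronological format 8/11 = 72.7%, Format B 209/330 = 63.3% → the chronological format
Finance: the chronological format 57/96 = 59.4%, Format B 19/42 = 45.2% → the chronological format
Overall: the chronological format 99/201 = 49.3%, Format B 231/386 = 59.8% → Format B
The chronological format wins each industry group but Format B wins overall — the comparison reverses. The chronological format's applications skew toward media, which has a lower base rate.

No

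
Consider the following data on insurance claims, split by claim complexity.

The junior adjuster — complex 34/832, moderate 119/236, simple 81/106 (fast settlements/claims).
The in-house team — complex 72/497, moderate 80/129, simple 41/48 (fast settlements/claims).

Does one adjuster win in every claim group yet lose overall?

No

Complex: the junior adjuster 34/832 = 4.1%, the in-house team 72/497 = 14.5% → the in-house team
Moderate: the junior adjuster 119/236 = 50.4%, the in-house team 80/129 = 62.0% → the in-house team
Simple: the junior adjuster 81/106 = 76.4%, the in-house team 41/48 = 85.4% → the in-house team
Overall: the junior adjuster 234/1174 = 19.9%, the in-house team 193/674 = 28.6% → the in-house team
The in-house team wins overall and in every claim group — no reversal.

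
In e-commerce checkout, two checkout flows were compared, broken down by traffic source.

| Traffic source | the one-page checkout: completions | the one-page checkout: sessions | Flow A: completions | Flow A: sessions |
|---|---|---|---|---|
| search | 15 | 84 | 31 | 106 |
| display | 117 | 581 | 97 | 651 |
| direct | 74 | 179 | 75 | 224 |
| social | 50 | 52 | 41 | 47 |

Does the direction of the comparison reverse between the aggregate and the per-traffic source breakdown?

No

Search: the one-page checkout 15/84 = 17.9%, Flow A 31/106 = 29.2% → Flow A
Display: the one-page checkout 117/581 = 20.1%, Flow A 97/651 = 14.9% → the one-page checkout
Direct: the one-page checkout 74/179 = 41.3%, Flow A 75/224 = 33.5% → the one-page checkout
Social: the one-page checkout 50/52 = 96.2%, Flow A 41/47 = 87.2% → the one-page checkout
Overall: the one-page checkout 256/896 = 28.6%, Flow A 244/1028 = 23.7% → the one-page checkout
Neither sweeps: the one-page checkout wins 3 of 4 groups, Flow A wins 1. The one-page checkout wins overall but not every group — no Simpson reversal.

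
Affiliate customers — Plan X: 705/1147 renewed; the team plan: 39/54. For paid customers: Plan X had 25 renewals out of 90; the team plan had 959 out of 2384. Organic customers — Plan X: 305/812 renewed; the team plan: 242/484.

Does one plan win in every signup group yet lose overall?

Affiliate: Plan X 705/1147 = 61.5%, the team plan 39/54 = 72.2% → the team plan
Paid: Plan X 25/90 = 27.8%, the team plan 959/2384 = 40.2% → the team plan
Organic: Plan X 305/812 = 37.6%, the team plan 242/484 = 50.0% → the team plan
Overall: Plan X 1035/2049 = 50.5%, the team plan 1240/2922 = 42.4% → Plan X
The team plan wins each signup group but Plan X wins overall — the comparison reverses. The team plan's customers skew toward paid, which has a lower base rate.

Yes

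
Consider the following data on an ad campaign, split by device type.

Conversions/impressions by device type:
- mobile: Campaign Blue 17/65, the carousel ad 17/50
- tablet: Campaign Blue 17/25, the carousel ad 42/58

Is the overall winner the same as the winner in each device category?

Mobile: Campaign Blue 17/65 = 26.2%, the carousel ad 17/50 = 34.0% → the carousel ad
Tablet: Campaign Blue 17/25 = 68.0%, the carousel ad 42/58 = 72.4% → the carousel ad
Overall: Campaign Blue 34/90 = 37.8%, the carousel ad 59/108 = 54.6% → the carousel ad
The carousel ad wins overall and in every device group — no reversal.

Yes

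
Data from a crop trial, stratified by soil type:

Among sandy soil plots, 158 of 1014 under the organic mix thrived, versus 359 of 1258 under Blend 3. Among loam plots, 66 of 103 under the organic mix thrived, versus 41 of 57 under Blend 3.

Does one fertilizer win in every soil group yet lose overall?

No

Sandy soil: the organic mix 158/1014 = 15.6%, Blend 3 359/1258 = 28.5% → Blend 3
Loam: the organic mix 66/103 = 64.1%, Blend 3 41/57 = 71.9% → Blend 3
Overall: the organic mix 224/1117 = 20.1%, Blend 3 400/1315 = 30.4% → Blend 3
Blend 3 wins overall and in every soil group — no reversal.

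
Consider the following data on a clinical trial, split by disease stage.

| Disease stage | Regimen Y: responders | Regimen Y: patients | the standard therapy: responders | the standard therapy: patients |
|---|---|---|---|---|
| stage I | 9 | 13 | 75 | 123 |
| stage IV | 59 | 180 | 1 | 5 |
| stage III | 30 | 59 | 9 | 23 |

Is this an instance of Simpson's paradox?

Yes

Stage I: Regimen Y 9/13 = 69.2%, the standard therapy 75/123 = 61.0% → Regimen Y
Stage IV: Regimen Y 59/180 = 32.8%, the standard therapy 1/5 = 20.0% → Regimen Y
Stage III: Regimen Y 30/59 = 50.8%, the standard therapy 9/23 = 39.1% → Regimen Y
Overall: Regimen Y 98/252 = 38.9%, the standard therapy 85/151 = 56.3% → the standard therapy
Regimen Y wins each disease group but the standard therapy wins overall — the comparison reverses. Regimen Y's patients skew toward stage IV, which has a lower base rate.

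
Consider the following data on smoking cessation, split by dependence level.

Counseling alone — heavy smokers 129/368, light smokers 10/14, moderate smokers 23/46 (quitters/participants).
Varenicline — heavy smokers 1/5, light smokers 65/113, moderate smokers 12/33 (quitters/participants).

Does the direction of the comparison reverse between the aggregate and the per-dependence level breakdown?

Heavy smokers: counseling alone 129/368 = 35.1%, varenicline 1/5 = 20.0% → counseling alone
Light smokers: counseling alone 10/14 = 71.4%, varenicline 65/113 = 57.5% → counseling alone
Moderate smokers: counseling alone 23/46 = 50.0%, varenicline 12/33 = 36.4% → counseling alone
Overall: counseling alone 162/428 = 37.9%, varenicline 78/151 = 51.7% → varenicline
Counseling alone wins each dependence group but varenicline wins overall — the comparison reverses. Counseling alone's participants skew toward heavy smokers, which has a lower base rate.

Yes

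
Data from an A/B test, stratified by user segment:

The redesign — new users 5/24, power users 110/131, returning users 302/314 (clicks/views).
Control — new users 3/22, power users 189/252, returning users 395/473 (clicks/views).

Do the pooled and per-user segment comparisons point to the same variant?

New users: the redesign 5/24 = 20.8%, Control 3/22 = 13.6% → the redesign
Power users: the redesign 110/131 = 84.0%, Control 189/252 = 75.0% → the redesign
Returning users: the redesign 302/314 = 96.2%, Control 395/473 = 83.5% → the redesign
Overall: the redesign 417/469 = 88.9%, Control 587/747 = 78.6% → the redesign
The redesign wins overall and in every user group — no reversal.

Yes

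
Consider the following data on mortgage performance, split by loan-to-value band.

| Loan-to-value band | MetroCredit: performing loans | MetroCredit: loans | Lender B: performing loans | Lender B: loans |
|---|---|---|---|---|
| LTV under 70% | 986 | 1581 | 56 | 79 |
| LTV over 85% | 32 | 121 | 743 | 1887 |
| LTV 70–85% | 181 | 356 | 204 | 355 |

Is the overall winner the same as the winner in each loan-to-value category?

LTV under 70%: MetroCredit 986/1581 = 62.4%, Lender B 56/79 = 70.9% → Lender B
LTV over 85%: MetroCredit 32/121 = 26.4%, Lender B 743/1887 = 39.4% → Lender B
LTV 70–85%: MetroCredit 181/356 = 50.8%, Lender B 204/355 = 57.5% → Lender B
Overall: MetroCredit 1199/2058 = 58.3%, Lender B 1003/2321 = 43.2% → MetroCredit
Lender B wins each loan-to-value group but MetroCredit wins overall — the comparison reverses. Lender B's loans skew toward LTV over 85%, which has a lower base rate.

No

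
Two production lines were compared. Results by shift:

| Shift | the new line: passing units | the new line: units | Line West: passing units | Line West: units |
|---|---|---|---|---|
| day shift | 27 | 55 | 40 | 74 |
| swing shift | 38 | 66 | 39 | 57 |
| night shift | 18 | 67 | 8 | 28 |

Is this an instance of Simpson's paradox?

Day shift: the new line 27/55 = 49.1%, Line West 40/74 = 54.1% → Line West
Swing shift: the new line 38/66 = 57.6%, Line West 39/57 = 68.4% → Line West
Night shift: the new line 18/67 = 26.9%, Line West 8/28 = 28.6% → Line West
Overall: the new line 83/188 = 44.1%, Line West 87/159 = 54.7% → Line West
Line West wins overall and in every shift group — no reversal.

No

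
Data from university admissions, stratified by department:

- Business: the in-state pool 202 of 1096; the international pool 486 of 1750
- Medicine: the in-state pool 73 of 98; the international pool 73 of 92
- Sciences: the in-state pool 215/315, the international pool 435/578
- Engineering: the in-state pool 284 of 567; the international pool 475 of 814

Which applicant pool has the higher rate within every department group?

Business: the in-state pool 202/1096 = 18.4%, the international pool 486/1750 = 27.8% → the international pool
Medicine: the in-state pool 73/98 = 74.5%, the international pool 73/92 = 79.3% → the international pool
Sciences: the in-state pool 215/315 = 68.3%, the international pool 435/578 = 75.3% → the international pool
Engineering: the in-state pool 284/567 = 50.1%, the international pool 475/814 = 58.4% → the international pool
The international pool has the higher rate in all 4 groups.

the international pool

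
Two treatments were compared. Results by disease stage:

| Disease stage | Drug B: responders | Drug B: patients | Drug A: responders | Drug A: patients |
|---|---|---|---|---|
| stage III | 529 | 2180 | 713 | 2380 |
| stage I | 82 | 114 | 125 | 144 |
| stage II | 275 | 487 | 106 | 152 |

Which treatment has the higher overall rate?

Drug A

Stage III: Drug B 529/2180 = 24.3%, Drug A 713/2380 = 30.0% → Drug A
Stage I: Drug B 82/114 = 71.9%, Drug A 125/144 = 86.8% → Drug A
Stage II: Drug B 275/487 = 56.5%, Drug A 106/152 = 69.7% → Drug A
Overall: Drug B 886/2781 = 31.9%, Drug A 944/2676 = 35.3% → Drug A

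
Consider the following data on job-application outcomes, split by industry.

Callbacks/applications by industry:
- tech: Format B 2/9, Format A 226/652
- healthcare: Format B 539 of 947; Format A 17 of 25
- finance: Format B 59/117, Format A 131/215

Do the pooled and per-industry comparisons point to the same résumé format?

Tech: Format B 2/9 = 22.2%, Format A 226/652 = 34.7% → Format A
Healthcare: Format B 539/947 = 56.9%, Format A 17/25 = 68.0% → Format A
Finance: Format B 59/117 = 50.4%, Format A 131/215 = 60.9% → Format A
Overall: Format B 600/1073 = 55.9%, Format A 374/892 = 41.9% → Format B
Format A wins each industry group but Format B wins overall — the comparison reverses. Format A's applications skew toward tech, which has a lower base rate.

No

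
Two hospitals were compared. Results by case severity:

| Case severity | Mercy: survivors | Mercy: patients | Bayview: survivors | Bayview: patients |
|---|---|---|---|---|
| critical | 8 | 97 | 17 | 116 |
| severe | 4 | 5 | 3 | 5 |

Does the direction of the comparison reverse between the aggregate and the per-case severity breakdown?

Critical: Mercy 8/97 = 8.2%, Bayview 17/116 = 14.7% → Bayview
Severe: Mercy 4/5 = 80.0%, Bayview 3/5 = 60.0% → Mercy
Overall: Mercy 12/102 = 11.8%, Bayview 20/121 = 16.5% → Bayview
Neither sweeps: Mercy wins 1 of 2 groups, Bayview wins 1. Bayview wins overall but not every group — no Simpson reversal.

No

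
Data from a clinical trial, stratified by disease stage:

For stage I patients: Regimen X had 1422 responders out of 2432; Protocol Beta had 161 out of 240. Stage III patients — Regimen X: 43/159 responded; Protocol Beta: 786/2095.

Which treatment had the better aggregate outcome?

Regimen X

Stage I: Regimen X 1422/2432 = 58.5%, Protocol Beta 161/240 = 67.1% → Protocol Beta
Stage III: Regimen X 43/159 = 27.0%, Protocol Beta 786/2095 = 37.5% → Protocol Beta
Overall: Regimen X 1465/2591 = 56.5%, Protocol Beta 947/2335 = 40.6% → Regimen X
(Protocol Beta wins every disease group but Regimen X wins overall — Protocol Beta's patients skew toward the low-rate stage III group.)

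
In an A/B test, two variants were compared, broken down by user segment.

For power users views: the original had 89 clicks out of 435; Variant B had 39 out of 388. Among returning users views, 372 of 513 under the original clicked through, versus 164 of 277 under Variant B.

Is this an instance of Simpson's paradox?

No

Power users: the original 89/435 = 20.5%, Variant B 39/388 = 10.1% → the original
Returning users: the original 372/513 = 72.5%, Variant B 164/277 = 59.2% → the original
Overall: the original 461/948 = 48.6%, Variant B 203/665 = 30.5% → the original
The original wins overall and in every user group — no reversal.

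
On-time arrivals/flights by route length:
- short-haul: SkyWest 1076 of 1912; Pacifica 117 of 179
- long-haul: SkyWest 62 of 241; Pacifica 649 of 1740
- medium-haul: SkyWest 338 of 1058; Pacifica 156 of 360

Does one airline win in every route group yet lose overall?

Yes

Short-haul: SkyWest 1076/1912 = 56.3%, Pacifica 117/179 = 65.4% → Pacifica
Long-haul: SkyWest 62/241 = 25.7%, Pacifica 649/1740 = 37.3% → Pacifica
Medium-haul: SkyWest 338/1058 = 31.9%, Pacifica 156/360 = 43.3% → Pacifica
Overall: SkyWest 1476/3211 = 46.0%, Pacifica 922/2279 = 40.5% → SkyWest
Pacifica wins each route group but SkyWest wins overall — the comparison reverses. Pacifica's flights skew toward long-haul, which has a lower base rate.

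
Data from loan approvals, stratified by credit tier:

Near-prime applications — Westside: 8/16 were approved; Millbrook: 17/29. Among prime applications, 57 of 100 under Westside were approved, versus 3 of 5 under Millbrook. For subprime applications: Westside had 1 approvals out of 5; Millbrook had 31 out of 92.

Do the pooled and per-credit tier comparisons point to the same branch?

Near-prime: Westside 8/16 = 50.0%, Millbrook 17/29 = 58.6% → Millbrook
Prime: Westside 57/100 = 57.0%, Millbrook 3/5 = 60.0% → Millbrook
Subprime: Westside 1/5 = 20.0%, Millbrook 31/92 = 33.7% → Millbrook
Overall: Westside 66/121 = 54.5%, Millbrook 51/126 = 40.5% → Westside
Millbrook wins each credit group but Westside wins overall — the comparison reverses. Millbrook's applications skew toward subprime, which has a lower base rate.

No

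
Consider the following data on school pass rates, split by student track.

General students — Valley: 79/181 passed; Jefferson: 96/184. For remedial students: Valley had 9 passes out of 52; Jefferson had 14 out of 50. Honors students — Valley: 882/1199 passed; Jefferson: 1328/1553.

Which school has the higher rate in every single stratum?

Jefferson

General: Valley 79/181 = 43.6%, Jefferson 96/184 = 52.2% → Jefferson
Remedial: Valley 9/52 = 17.3%, Jefferson 14/50 = 28.0% → Jefferson
Honors: Valley 882/1199 = 73.6%, Jefferson 1328/1553 = 85.5% → Jefferson
Jefferson has the higher rate in all 3 groups.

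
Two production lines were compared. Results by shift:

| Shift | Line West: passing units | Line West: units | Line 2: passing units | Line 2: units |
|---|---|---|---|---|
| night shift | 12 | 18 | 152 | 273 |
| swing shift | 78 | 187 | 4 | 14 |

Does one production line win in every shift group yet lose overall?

Night shift: Line West 12/18 = 66.7%, Line 2 152/273 = 55.7% → Line West
Swing shift: Line West 78/187 = 41.7%, Line 2 4/14 = 28.6% → Line West
Overall: Line West 90/205 = 43.9%, Line 2 156/287 = 54.4% → Line 2
Line West wins each shift group but Line 2 wins overall — the comparison reverses. Line West's units skew toward swing shift, which has a lower base rate.

Yes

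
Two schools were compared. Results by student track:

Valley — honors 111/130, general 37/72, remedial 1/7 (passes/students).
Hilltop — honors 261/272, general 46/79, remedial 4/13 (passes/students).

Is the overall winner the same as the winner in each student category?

Honors: Valley 111/130 = 85.4%, Hilltop 261/272 = 96.0% → Hilltop
General: Valley 37/72 = 51.4%, Hilltop 46/79 = 58.2% → Hilltop
Remedial: Valley 1/7 = 14.3%, Hilltop 4/13 = 30.8% → Hilltop
Overall: Valley 149/209 = 71.3%, Hilltop 311/364 = 85.4% → Hilltop
Hilltop wins overall and in every student group — no reversal.

Yes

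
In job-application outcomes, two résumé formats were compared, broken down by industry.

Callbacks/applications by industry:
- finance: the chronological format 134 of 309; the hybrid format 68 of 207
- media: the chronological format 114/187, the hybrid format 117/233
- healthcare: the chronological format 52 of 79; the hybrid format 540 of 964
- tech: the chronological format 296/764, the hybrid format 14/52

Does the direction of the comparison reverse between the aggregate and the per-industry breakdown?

Yes

Finance: the chronological format 134/309 = 43.4%, the hybrid format 68/207 = 32.9% → the chronological format
Media: the chronological format 114/187 = 61.0%, the hybrid format 117/233 = 50.2% → the chronological format
Healthcare: the chronological format 52/79 = 65.8%, the hybrid format 540/964 = 56.0% → the chronological format
Tech: the chronological format 296/764 = 38.7%, the hybrid format 14/52 = 26.9% → the chronological format
Overall: the chronological format 596/1339 = 44.5%, the hybrid format 739/1456 = 50.8% → the hybrid format
The chronological format wins each industry group but the hybrid format wins overall — the comparison reverses. The chronological format's applications skew toward tech, which has a lower base rate.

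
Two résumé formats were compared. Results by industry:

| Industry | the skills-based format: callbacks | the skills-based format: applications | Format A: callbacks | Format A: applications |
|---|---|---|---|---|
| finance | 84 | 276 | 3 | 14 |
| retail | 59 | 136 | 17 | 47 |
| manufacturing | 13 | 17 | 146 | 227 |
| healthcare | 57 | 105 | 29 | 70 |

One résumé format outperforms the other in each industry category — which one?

the skills-based format

Finance: the skills-based format 84/276 = 30.4%, Format A 3/14 = 21.4% → the skills-based format
Retail: the skills-based format 59/136 = 43.4%, Format A 17/47 = 36.2% → the skills-based format
Manufacturing: the skills-based format 13/17 = 76.5%, Format A 146/227 = 64.3% → the skills-based format
Healthcare: the skills-based format 57/105 = 54.3%, Format A 29/70 = 41.4% → the skills-based format
The skills-based format has the higher rate in all 4 groups.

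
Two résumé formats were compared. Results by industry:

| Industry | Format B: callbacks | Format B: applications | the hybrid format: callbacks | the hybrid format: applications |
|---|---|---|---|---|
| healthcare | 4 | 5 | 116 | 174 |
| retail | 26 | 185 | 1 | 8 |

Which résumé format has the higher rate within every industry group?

Healthcare: Format B 4/5 = 80.0%, the hybrid format 116/174 = 66.7% → Format B
Retail: Format B 26/185 = 14.1%, the hybrid format 1/8 = 12.5% → Format B
Format B has the higher rate in both groups.

Format B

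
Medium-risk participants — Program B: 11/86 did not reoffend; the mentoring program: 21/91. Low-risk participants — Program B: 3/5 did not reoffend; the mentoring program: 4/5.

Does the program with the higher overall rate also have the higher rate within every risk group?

Yes

Medium-risk: Program B 11/86 = 12.8%, the mentoring program 21/91 = 23.1% → the mentoring program
Low-risk: Program B 3/5 = 60.0%, the mentoring program 4/5 = 80.0% → the mentoring program
Overall: Program B 14/91 = 15.4%, the mentoring program 25/96 = 26.0% → the mentoring program
The mentoring program wins overall and in every risk group — no reversal.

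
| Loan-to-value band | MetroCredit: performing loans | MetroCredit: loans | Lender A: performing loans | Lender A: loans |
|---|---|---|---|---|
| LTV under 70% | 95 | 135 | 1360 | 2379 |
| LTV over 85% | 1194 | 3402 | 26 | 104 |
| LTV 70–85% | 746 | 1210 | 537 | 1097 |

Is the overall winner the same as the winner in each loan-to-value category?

LTV under 70%: MetroCredit 95/135 = 70.4%, Lender A 1360/2379 = 57.2% → MetroCredit
LTV over 85%: MetroCredit 1194/3402 = 35.1%, Lender A 26/104 = 25.0% → MetroCredit
LTV 70–85%: MetroCredit 746/1210 = 61.7%, Lender A 537/1097 = 49.0% → MetroCredit
Overall: MetroCredit 2035/4747 = 42.9%, Lender A 1923/3580 = 53.7% → Lender A
MetroCredit wins each loan-to-value group but Lender A wins overall — the comparison reverses. MetroCredit's loans skew toward LTV over 85%, which has a lower base rate.

No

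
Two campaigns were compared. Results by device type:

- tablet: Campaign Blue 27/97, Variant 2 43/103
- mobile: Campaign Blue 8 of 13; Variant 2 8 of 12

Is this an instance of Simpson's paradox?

Tablet: Campaign Blue 27/97 = 27.8%, Variant 2 43/103 = 41.7% → Variant 2
Mobile: Campaign Blue 8/13 = 61.5%, Variant 2 8/12 = 66.7% → Variant 2
Overall: Campaign Blue 35/110 = 31.8%, Variant 2 51/115 = 44.3% → Variant 2
Variant 2 wins overall and in every device group — no reversal.

No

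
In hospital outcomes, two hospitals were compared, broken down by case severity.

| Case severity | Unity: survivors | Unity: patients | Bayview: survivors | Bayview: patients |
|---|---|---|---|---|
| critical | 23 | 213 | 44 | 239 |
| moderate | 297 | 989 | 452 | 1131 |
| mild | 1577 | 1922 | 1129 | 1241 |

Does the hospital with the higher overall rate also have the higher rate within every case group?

Critical: Unity 23/213 = 10.8%, Bayview 44/239 = 18.4% → Bayview
Moderate: Unity 297/989 = 30.0%, Bayview 452/1131 = 40.0% → Bayview
Mild: Unity 1577/1922 = 82.0%, Bayview 1129/1241 = 91.0% → Bayview
Overall: Unity 1897/3124 = 60.7%, Bayview 1625/2611 = 62.2% → Bayview
Bayview wins overall and in every case group — no reversal.

Yes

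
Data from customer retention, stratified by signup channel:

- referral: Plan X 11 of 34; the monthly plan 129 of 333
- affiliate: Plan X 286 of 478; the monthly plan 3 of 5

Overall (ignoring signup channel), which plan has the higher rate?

Referral: Plan X 11/34 = 32.4%, the monthly plan 129/333 = 38.7% → the monthly plan
Affiliate: Plan X 286/478 = 59.8%, the monthly plan 3/5 = 60.0% → the monthly plan
Overall: Plan X 297/512 = 58.0%, the monthly plan 132/338 = 39.1% → Plan X
(The monthly plan wins every signup group but Plan X wins overall — the monthly plan's customers skew toward the low-rate referral group.)

Plan X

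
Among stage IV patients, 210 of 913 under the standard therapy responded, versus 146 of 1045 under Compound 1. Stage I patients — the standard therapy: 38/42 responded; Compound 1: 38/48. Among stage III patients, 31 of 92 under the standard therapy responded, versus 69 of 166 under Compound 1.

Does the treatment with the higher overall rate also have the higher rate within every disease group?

No

Stage IV: the standard therapy 210/913 = 23.0%, Compound 1 146/1045 = 14.0% → the standard therapy
Stage I: the standard therapy 38/42 = 90.5%, Compound 1 38/48 = 79.2% → the standard therapy
Stage III: the standard therapy 31/92 = 33.7%, Compound 1 69/166 = 41.6% → Compound 1
Overall: the standard therapy 279/1047 = 26.6%, Compound 1 253/1259 = 20.1% → the standard therapy
Neither sweeps: the standard therapy wins 2 of 3 groups, Compound 1 wins 1. The standard therapy wins overall but not every group — no Simpson reversal.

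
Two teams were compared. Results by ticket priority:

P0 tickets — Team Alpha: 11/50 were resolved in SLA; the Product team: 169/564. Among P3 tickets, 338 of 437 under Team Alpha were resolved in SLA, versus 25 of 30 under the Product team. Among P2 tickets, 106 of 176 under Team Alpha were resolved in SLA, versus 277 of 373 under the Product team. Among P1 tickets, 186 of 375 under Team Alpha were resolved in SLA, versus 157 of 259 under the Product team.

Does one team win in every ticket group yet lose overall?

P0: Team Alpha 11/50 = 22.0%, the Product team 169/564 = 30.0% → the Product team
P3: Team Alpha 338/437 = 77.3%, the Product team 25/30 = 83.3% → the Product team
P2: Team Alpha 106/176 = 60.2%, the Product team 277/373 = 74.3% → the Product team
P1: Team Alpha 186/375 = 49.6%, the Product team 157/259 = 60.6% → the Product team
Overall: Team Alpha 641/1038 = 61.8%, the Product team 628/1226 = 51.2% → Team Alpha
The Product team wins each ticket group but Team Alpha wins overall — the comparison reverses. The Product team's tickets skew toward P0, which has a lower base rate.

Yes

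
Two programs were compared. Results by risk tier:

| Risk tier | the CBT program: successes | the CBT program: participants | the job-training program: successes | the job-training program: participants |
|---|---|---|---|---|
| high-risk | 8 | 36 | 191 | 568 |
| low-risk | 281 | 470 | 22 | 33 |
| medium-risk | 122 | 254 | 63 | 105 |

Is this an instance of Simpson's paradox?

Yes

High-risk: the CBT program 8/36 = 22.2%, the job-training program 191/568 = 33.6% → the job-training program
Low-risk: the CBT program 281/470 = 59.8%, the job-training program 22/33 = 66.7% → the job-training program
Medium-risk: the CBT program 122/254 = 48.0%, the job-training program 63/105 = 60.0% → the job-training program
Overall: the CBT program 411/760 = 54.1%, the job-training program 276/706 = 39.1% → the CBT program
The job-training program wins each risk group but the CBT program wins overall — the comparison reverses. The job-training program's participants skew toward high-risk, which has a lower base rate.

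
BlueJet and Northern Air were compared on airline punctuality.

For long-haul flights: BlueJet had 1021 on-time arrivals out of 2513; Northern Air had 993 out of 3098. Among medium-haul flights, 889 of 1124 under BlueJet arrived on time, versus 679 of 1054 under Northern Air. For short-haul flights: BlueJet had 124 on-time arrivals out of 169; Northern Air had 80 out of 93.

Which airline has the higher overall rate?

Long-haul: BlueJet 1021/2513 = 40.6%, Northern Air 993/3098 = 32.1% → BlueJet
Medium-haul: BlueJet 889/1124 = 79.1%, Northern Air 679/1054 = 64.4% → BlueJet
Short-haul: BlueJet 124/169 = 73.4%, Northern Air 80/93 = 86.0% → Northern Air
Overall: BlueJet 2034/3806 = 53.4%, Northern Air 1752/4245 = 41.3% → BlueJet
(Neither sweeps every route group, but BlueJet has the higher pooled rate.)

BlueJet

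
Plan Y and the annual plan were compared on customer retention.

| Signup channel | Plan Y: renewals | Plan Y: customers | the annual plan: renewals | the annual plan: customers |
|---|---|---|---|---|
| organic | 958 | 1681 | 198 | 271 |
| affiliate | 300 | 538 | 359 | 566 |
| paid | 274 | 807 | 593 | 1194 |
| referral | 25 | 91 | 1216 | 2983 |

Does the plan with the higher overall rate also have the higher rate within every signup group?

No

Organic: Plan Y 958/1681 = 57.0%, the annual plan 198/271 = 73.1% → the annual plan
Affiliate: Plan Y 300/538 = 55.8%, the annual plan 359/566 = 63.4% → the annual plan
Paid: Plan Y 274/807 = 34.0%, the annual plan 593/1194 = 49.7% → the annual plan
Referral: Plan Y 25/91 = 27.5%, the annual plan 1216/2983 = 40.8% → the annual plan
Overall: Plan Y 1557/3117 = 50.0%, the annual plan 2366/5014 = 47.2% → Plan Y
The annual plan wins each signup group but Plan Y wins overall — the comparison reverses. The annual plan's customers skew toward referral, which has a lower base rate.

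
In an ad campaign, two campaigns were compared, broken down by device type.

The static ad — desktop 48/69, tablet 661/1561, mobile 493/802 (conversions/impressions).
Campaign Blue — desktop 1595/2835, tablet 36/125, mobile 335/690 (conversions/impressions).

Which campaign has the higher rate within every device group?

Desktop: the static ad 48/69 = 69.6%, Campaign Blue 1595/2835 = 56.3% → the static ad
Tablet: the static ad 661/1561 = 42.3%, Campaign Blue 36/125 = 28.8% → the static ad
Mobile: the static ad 493/802 = 61.5%, Campaign Blue 335/690 = 48.6% → the static ad
The static ad has the higher rate in all 3 groups.

the static ad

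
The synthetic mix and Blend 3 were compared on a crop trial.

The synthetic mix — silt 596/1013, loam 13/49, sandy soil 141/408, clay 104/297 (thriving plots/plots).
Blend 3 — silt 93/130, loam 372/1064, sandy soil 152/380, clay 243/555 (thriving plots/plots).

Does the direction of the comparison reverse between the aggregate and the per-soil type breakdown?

Silt: the synthetic mix 596/1013 = 58.8%, Blend 3 93/130 = 71.5% → Blend 3
Loam: the synthetic mix 13/49 = 26.5%, Blend 3 372/1064 = 35.0% → Blend 3
Sandy soil: the synthetic mix 141/408 = 34.6%, Blend 3 152/380 = 40.0% → Blend 3
Clay: the synthetic mix 104/297 = 35.0%, Blend 3 243/555 = 43.8% → Blend 3
Overall: the synthetic mix 854/1767 = 48.3%, Blend 3 860/2129 = 40.4% → the synthetic mix
Blend 3 wins each soil group but the synthetic mix wins overall — the comparison reverses. Blend 3's plots skew toward loam, which has a lower base rate.

Yes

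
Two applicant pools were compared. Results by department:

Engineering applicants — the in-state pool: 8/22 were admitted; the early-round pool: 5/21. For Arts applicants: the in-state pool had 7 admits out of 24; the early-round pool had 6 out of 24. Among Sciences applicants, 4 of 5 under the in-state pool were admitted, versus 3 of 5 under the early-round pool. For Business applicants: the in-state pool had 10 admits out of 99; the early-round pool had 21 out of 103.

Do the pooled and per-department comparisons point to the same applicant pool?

No

Engineering: the in-state pool 8/22 = 36.4%, the early-round pool 5/21 = 23.8% → the in-state pool
Arts: the in-state pool 7/24 = 29.2%, the early-round pool 6/24 = 25.0% → the in-state pool
Sciences: the in-state pool 4/5 = 80.0%, the early-round pool 3/5 = 60.0% → the in-state pool
Business: the in-state pool 10/99 = 10.1%, the early-round pool 21/103 = 20.4% → the early-round pool
Overall: the in-state pool 29/150 = 19.3%, the early-round pool 35/153 = 22.9% → the early-round pool
Neither sweeps: the in-state pool wins 3 of 4 groups, the early-round pool wins 1. The early-round pool wins overall but not every group — no Simpson reversal.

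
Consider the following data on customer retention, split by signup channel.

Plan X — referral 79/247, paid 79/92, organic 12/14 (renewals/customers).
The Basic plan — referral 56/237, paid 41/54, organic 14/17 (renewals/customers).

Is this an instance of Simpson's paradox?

No

Referral: Plan X 79/247 = 32.0%, the Basic plan 56/237 = 23.6% → Plan X
Paid: Plan X 79/92 = 85.9%, the Basic plan 41/54 = 75.9% → Plan X
Organic: Plan X 12/14 = 85.7%, the Basic plan 14/17 = 82.4% → Plan X
Overall: Plan X 170/353 = 48.2%, the Basic plan 111/308 = 36.0% → Plan X
Plan X wins overall and in every signup group — no reversal.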